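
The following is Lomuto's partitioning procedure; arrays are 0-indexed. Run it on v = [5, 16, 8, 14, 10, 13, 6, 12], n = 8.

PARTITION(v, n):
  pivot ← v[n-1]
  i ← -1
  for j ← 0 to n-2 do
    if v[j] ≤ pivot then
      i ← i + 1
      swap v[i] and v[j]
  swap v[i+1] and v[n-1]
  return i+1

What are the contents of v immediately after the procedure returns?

[5, 8, 10, 6, 12, 13, 14, 16]

pivot=12, i=-1
j=0: 5≤12, i=0, swap(0,0) ⇒ [5, 16, 8, 14, 10, 13, 6, 12]
j=1: 16>12, skip
j=2: 8≤12, i=1, swap(1,2) ⇒ [5, 8, 16, 14, 10, 13, 6, 12]
j=3: 14>12, skip
j=4: 10≤12, i=2, swap(2,4) ⇒ [5, 8, 10, 14, 16, 13, 6, 12]
j=5: 13>12, skip
j=6: 6≤12, i=3, swap(3,6) ⇒ [5, 8, 10, 6, 16, 13, 14, 12]
swap(4,7) ⇒ [5, 8, 10, 6, 12, 13, 14, 16]; return 4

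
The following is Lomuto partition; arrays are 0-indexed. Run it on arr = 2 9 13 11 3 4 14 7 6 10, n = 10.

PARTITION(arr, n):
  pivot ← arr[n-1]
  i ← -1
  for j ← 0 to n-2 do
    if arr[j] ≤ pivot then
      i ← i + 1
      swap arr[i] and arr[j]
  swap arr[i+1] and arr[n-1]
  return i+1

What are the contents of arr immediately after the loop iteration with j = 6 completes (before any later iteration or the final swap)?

2 9 3 4 13 11 14 7 6 10

pivot=10, i=-1
j=0: 2≤10, i=0, swap(0,0) ⇒ 2 9 13 11 3 4 14 7 6 10
j=1: 9≤10, i=1, swap(1,1) ⇒ 2 9 13 11 3 4 14 7 6 10
j=2: 13>10, skip
j=3: 11>10, skip
j=4: 3≤10, i=2, swap(2,4) ⇒ 2 9 3 11 13 4 14 7 6 10
j=5: 4≤10, i=3, swap(3,5) ⇒ 2 9 3 4 13 11 14 7 6 10
j=6: 14>10, skip
(after j=6) arr = 2 9 3 4 13 11 14 7 6 10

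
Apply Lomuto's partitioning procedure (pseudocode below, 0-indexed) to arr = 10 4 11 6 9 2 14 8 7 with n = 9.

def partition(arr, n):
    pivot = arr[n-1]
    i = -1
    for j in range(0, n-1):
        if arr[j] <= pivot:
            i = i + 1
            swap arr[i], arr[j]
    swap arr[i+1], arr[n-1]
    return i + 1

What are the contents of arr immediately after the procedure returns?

4 6 2 7 9 11 14 8 10

pivot=7, i=-1
j=0: 10>7, skip
j=1: 4≤7, i=0, swap(0,1) ⇒ 4 10 11 6 9 2 14 8 7
j=2: 11>7, skip
j=3: 6≤7, i=1, swap(1,3) ⇒ 4 6 11 10 9 2 14 8 7
j=4: 9>7, skip
j=5: 2≤7, i=2, swap(2,5) ⇒ 4 6 2 10 9 11 14 8 7
j=6: 14>7, skip
j=7: 8>7, skip
swap(3,8) ⇒ 4 6 2 7 9 11 14 8 10; return 3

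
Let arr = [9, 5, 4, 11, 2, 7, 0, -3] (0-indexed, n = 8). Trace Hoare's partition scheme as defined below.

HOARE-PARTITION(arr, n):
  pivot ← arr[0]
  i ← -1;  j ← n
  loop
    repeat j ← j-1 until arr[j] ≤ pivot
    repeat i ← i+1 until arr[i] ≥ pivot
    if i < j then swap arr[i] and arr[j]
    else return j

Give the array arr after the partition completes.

[-3, 5, 4, 0, 2, 7, 11, 9]

pivot = arr[0] = 9; i = -1, j = 8
j→7 (arr[7]=-3≤9), i→0 (arr[0]=9≥9); i<j, swap → [-3, 5, 4, 11, 2, 7, 0, 9]
j→6 (arr[6]=0≤9), i→3 (arr[3]=11≥9); i<j, swap → [-3, 5, 4, 0, 2, 7, 11, 9]
j→5, i→6; i≥j, return j=5. arr = [-3, 5, 4, 0, 2, 7, 11, 9]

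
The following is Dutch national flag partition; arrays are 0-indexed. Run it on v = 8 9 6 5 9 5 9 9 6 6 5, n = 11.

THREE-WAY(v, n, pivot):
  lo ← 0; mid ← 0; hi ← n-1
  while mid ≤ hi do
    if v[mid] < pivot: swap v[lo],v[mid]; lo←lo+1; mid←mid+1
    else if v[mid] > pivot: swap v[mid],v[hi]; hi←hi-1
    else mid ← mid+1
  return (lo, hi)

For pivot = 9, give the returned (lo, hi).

(7, 10)

lo=0 mid=0 hi=10
8<9: swap(0,0), lo=1 mid=1 ⇒ 8 9 6 5 9 5 9 9 6 6 5
9=9: mid=2
6<9: swap(1,2), lo=2 mid=3 ⇒ 8 6 9 5 9 5 9 9 6 6 5
5<9: swap(2,3), lo=3 mid=4 ⇒ 8 6 5 9 9 5 9 9 6 6 5
9=9: mid=5
5<9: swap(3,5), lo=4 mid=6 ⇒ 8 6 5 5 9 9 9 9 6 6 5
9=9: mid=7
9=9: mid=8
6<9: swap(4,8), lo=5 mid=9 ⇒ 8 6 5 5 6 9 9 9 9 6 5
6<9: swap(5,9), lo=6 mid=10 ⇒ 8 6 5 5 6 6 9 9 9 9 5
5<9: swap(6,10), lo=7 mid=11 ⇒ 8 6 5 5 6 6 5 9 9 9 9
done. lo=7 hi=10; v=8 6 5 5 6 6 5 9 9 9 9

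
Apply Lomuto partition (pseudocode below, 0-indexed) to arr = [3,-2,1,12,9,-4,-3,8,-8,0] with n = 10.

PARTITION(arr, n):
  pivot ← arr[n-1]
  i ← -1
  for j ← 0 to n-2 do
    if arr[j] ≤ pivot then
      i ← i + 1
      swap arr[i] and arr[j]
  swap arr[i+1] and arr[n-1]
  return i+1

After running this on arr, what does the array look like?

pivot=0, i=-1
j=0: 3>0, skip
j=1: -2≤0, i=0, swap(0,1) ⇒ [-2,3,1,12,9,-4,-3,8,-8,0]
j=2: 1>0, skip
j=3: 12>0, skip
j=4: 9>0, skip
j=5: -4≤0, i=1, swap(1,5) ⇒ [-2,-4,1,12,9,3,-3,8,-8,0]
j=6: -3≤0, i=2, swap(2,6) ⇒ [-2,-4,-3,12,9,3,1,8,-8,0]
j=7: 8>0, skip
j=8: -8≤0, i=3, swap(3,8) ⇒ [-2,-4,-3,-8,9,3,1,8,12,0]
swap(4,9) ⇒ [-2,-4,-3,-8,0,3,1,8,12,9]; return 4

[-2,-4,-3,-8,0,3,1,8,12,9]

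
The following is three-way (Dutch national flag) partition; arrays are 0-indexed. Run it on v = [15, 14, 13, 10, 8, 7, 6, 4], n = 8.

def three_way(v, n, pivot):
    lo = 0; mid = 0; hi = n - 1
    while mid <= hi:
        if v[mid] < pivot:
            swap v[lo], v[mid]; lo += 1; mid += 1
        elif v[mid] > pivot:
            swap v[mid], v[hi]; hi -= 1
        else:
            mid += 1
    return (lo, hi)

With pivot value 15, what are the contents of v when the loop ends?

lo=0 mid=0 hi=7
15=15: mid=1
14<15: swap(0,1), lo=1 mid=2 ⇒ [14, 15, 13, 10, 8, 7, 6, 4]
13<15: swap(1,2), lo=2 mid=3 ⇒ [14, 13, 15, 10, 8, 7, 6, 4]
10<15: swap(2,3), lo=3 mid=4 ⇒ [14, 13, 10, 15, 8, 7, 6, 4]
8<15: swap(3,4), lo=4 mid=5 ⇒ [14, 13, 10, 8, 15, 7, 6, 4]
7<15: swap(4,5), lo=5 mid=6 ⇒ [14, 13, 10, 8, 7, 15, 6, 4]
6<15: swap(5,6), lo=6 mid=7 ⇒ [14, 13, 10, 8, 7, 6, 15, 4]
4<15: swap(6,7), lo=7 mid=8 ⇒ [14, 13, 10, 8, 7, 6, 4, 15]
done. lo=7 hi=7; v=[14, 13, 10, 8, 7, 6, 4, 15]

[14, 13, 10, 8, 7, 6, 4, 15]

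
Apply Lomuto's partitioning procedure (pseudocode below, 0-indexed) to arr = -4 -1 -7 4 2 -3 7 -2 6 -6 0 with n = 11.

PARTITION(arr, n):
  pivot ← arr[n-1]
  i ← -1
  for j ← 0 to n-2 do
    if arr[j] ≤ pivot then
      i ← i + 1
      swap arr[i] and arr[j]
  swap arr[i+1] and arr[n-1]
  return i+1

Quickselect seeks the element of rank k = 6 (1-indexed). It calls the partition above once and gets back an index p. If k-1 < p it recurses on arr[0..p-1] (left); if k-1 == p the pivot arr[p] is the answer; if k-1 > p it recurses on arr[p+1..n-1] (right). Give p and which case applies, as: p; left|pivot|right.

pivot = arr[10] = 0; i = -1
j=0: arr[0]=-4 ≤ 0 → i=0, swap arr[0],arr[0] (no change) → -4 -1 -7 4 2 -3 7 -2 6 -6 0
j=1: arr[1]=-1 ≤ 0 → i=1, swap arr[1],arr[1] (no change) → -4 -1 -7 4 2 -3 7 -2 6 -6 0
j=2: arr[2]=-7 ≤ 0 → i=2, swap arr[2],arr[2] (no change) → -4 -1 -7 4 2 -3 7 -2 6 -6 0
j=3: arr[3]=4 > 0 → no swap
j=4: arr[4]=2 > 0 → no swap
j=5: arr[5]=-3 ≤ 0 → i=3, swap arr[3],arr[5] → -4 -1 -7 -3 2 4 7 -2 6 -6 0
j=6: arr[6]=7 > 0 → no swap
j=7: arr[7]=-2 ≤ 0 → i=4, swap arr[4],arr[7] → -4 -1 -7 -3 -2 4 7 2 6 -6 0
j=8: arr[8]=6 > 0 → no swap
j=9: arr[9]=-6 ≤ 0 → i=5, swap arr[5],arr[9] → -4 -1 -7 -3 -2 -6 7 2 6 4 0
final swap arr[6],arr[10] → -4 -1 -7 -3 -2 -6 0 2 6 4 7; return 6
p = 6; k-1 = 5 < 6 ⇒ left

6; left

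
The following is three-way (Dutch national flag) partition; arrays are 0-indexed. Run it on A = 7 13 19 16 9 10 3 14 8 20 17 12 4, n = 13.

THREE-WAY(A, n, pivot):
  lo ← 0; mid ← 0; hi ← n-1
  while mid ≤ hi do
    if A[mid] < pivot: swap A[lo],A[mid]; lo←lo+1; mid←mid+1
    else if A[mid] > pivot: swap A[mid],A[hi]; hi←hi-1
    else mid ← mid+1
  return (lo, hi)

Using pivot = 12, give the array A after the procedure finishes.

lo=0 mid=0 hi=12
7<12: swap(0,0), lo=1 mid=1 ⇒ 7 13 19 16 9 10 3 14 8 20 17 12 4
13>12: swap(1,12), hi=11 ⇒ 7 4 19 16 9 10 3 14 8 20 17 12 13
4<12: swap(1,1), lo=2 mid=2 ⇒ 7 4 19 16 9 10 3 14 8 20 17 12 13
19>12: swap(2,11), hi=10 ⇒ 7 4 12 16 9 10 3 14 8 20 17 19 13
12=12: mid=3
16>12: swap(3,10), hi=9 ⇒ 7 4 12 17 9 10 3 14 8 20 16 19 13
17>12: swap(3,9), hi=8 ⇒ 7 4 12 20 9 10 3 14 8 17 16 19 13
20>12: swap(3,8), hi=7 ⇒ 7 4 12 8 9 10 3 14 20 17 16 19 13
8<12: swap(2,3), lo=3 mid=4 ⇒ 7 4 8 12 9 10 3 14 20 17 16 19 13
9<12: swap(3,4), lo=4 mid=5 ⇒ 7 4 8 9 12 10 3 14 20 17 16 19 13
10<12: swap(4,5), lo=5 mid=6 ⇒ 7 4 8 9 10 12 3 14 20 17 16 19 13
3<12: swap(5,6), lo=6 mid=7 ⇒ 7 4 8 9 10 3 12 14 20 17 16 19 13
14>12: swap(7,7), hi=6 ⇒ 7 4 8 9 10 3 12 14 20 17 16 19 13
done. lo=6 hi=6; A=7 4 8 9 10 3 12 14 20 17 16 19 13

7 4 8 9 10 3 12 14 20 17 16 19 13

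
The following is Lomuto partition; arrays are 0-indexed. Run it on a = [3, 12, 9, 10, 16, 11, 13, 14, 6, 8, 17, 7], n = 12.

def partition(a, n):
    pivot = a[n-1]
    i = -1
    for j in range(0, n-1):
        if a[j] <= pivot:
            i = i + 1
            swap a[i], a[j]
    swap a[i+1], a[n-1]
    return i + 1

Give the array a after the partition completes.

pivot = a[11] = 7; i = -1
j=0: a[0]=3 ≤ 7 → i=0, swap a[0],a[0] (no change) → [3, 12, 9, 10, 16, 11, 13, 14, 6, 8, 17, 7]
j=1: a[1]=12 > 7 → no swap
j=2: a[2]=9 > 7 → no swap
j=3: a[3]=10 > 7 → no swap
j=4: a[4]=16 > 7 → no swap
j=5: a[5]=11 > 7 → no swap
j=6: a[6]=13 > 7 → no swap
j=7: a[7]=14 > 7 → no swap
j=8: a[8]=6 ≤ 7 → i=1, swap a[1],a[8] → [3, 6, 9, 10, 16, 11, 13, 14, 12, 8, 17, 7]
j=9: a[9]=8 > 7 → no swap
j=10: a[10]=17 > 7 → no swap
final swap a[2],a[11] → [3, 6, 7, 10, 16, 11, 13, 14, 12, 8, 17, 9]; return 2

[3, 6, 7, 10, 16, 11, 13, 14, 12, 8, 17, 9]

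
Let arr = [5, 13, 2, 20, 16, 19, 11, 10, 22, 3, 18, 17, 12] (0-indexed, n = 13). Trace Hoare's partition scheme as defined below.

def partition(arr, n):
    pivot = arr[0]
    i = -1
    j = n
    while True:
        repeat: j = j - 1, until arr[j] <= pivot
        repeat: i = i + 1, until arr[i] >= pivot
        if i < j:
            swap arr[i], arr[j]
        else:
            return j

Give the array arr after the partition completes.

[3, 2, 13, 20, 16, 19, 11, 10, 22, 5, 18, 17, 12]

pivot=5
j stops at 9 (3), i stops at 0 (5); swap ⇒ [3, 13, 2, 20, 16, 19, 11, 10, 22, 5, 18, 17, 12]
j stops at 2 (2), i stops at 1 (13); swap ⇒ [3, 2, 13, 20, 16, 19, 11, 10, 22, 5, 18, 17, 12]
j stops at 1, i stops at 2; i≥j ⇒ return 1. arr=[3, 2, 13, 20, 16, 19, 11, 10, 22, 5, 18, 17, 12]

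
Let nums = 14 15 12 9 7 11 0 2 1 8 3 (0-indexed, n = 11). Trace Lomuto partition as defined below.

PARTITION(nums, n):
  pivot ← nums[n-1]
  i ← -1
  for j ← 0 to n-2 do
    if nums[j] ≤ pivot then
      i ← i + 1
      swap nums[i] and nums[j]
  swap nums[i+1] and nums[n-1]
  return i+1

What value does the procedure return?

pivot=3, i=-1
j=0: 14>3, skip
j=1: 15>3, skip
j=2: 12>3, skip
j=3: 9>3, skip
j=4: 7>3, skip
j=5: 11>3, skip
j=6: 0≤3, i=0, swap(0,6) ⇒ 0 15 12 9 7 11 14 2 1 8 3
j=7: 2≤3, i=1, swap(1,7) ⇒ 0 2 12 9 7 11 14 15 1 8 3
j=8: 1≤3, i=2, swap(2,8) ⇒ 0 2 1 9 7 11 14 15 12 8 3
j=9: 8>3, skip
swap(3,10) ⇒ 0 2 1 3 7 11 14 15 12 8 9; return 3

3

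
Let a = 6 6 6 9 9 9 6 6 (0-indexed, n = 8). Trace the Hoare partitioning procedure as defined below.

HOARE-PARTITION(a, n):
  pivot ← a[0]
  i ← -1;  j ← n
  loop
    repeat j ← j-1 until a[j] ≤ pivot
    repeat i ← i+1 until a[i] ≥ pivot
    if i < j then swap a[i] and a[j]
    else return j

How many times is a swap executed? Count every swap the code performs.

2

pivot=6
j stops at 7 (6), i stops at 0 (6); swap ⇒ 6 6 6 9 9 9 6 6
j stops at 6 (6), i stops at 1 (6); swap ⇒ 6 6 6 9 9 9 6 6
j stops at 2, i stops at 2; i≥j ⇒ return 2. a=6 6 6 9 9 9 6 6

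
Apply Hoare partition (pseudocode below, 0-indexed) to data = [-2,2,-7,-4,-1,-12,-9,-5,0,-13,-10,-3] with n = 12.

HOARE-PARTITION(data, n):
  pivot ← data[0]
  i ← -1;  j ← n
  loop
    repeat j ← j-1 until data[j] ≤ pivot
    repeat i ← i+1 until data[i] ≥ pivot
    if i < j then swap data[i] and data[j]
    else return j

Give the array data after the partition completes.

pivot = data[0] = -2; i = -1, j = 12
j→11 (data[11]=-3≤-2), i→0 (data[0]=-2≥-2); i<j, swap → [-3,2,-7,-4,-1,-12,-9,-5,0,-13,-10,-2]
j→10 (data[10]=-10≤-2), i→1 (data[1]=2≥-2); i<j, swap → [-3,-10,-7,-4,-1,-12,-9,-5,0,-13,2,-2]
j→9 (data[9]=-13≤-2), i→4 (data[4]=-1≥-2); i<j, swap → [-3,-10,-7,-4,-13,-12,-9,-5,0,-1,2,-2]
j→7, i→8; i≥j, return j=7. data = [-3,-10,-7,-4,-13,-12,-9,-5,0,-1,2,-2]

[-3,-10,-7,-4,-13,-12,-9,-5,0,-1,2,-2]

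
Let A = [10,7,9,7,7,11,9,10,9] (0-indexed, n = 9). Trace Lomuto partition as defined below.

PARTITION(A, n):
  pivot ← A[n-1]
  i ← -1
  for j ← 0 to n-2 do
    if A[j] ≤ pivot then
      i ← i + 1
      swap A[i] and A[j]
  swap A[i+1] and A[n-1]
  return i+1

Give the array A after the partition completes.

[7,9,7,7,9,9,10,10,11]

pivot=9, i=-1
j=0: 10>9, skip
j=1: 7≤9, i=0, swap(0,1) ⇒ [7,10,9,7,7,11,9,10,9]
j=2: 9≤9, i=1, swap(1,2) ⇒ [7,9,10,7,7,11,9,10,9]
j=3: 7≤9, i=2, swap(2,3) ⇒ [7,9,7,10,7,11,9,10,9]
j=4: 7≤9, i=3, swap(3,4) ⇒ [7,9,7,7,10,11,9,10,9]
j=5: 11>9, skip
j=6: 9≤9, i=4, swap(4,6) ⇒ [7,9,7,7,9,11,10,10,9]
j=7: 10>9, skip
swap(5,8) ⇒ [7,9,7,7,9,9,10,10,11]; return 5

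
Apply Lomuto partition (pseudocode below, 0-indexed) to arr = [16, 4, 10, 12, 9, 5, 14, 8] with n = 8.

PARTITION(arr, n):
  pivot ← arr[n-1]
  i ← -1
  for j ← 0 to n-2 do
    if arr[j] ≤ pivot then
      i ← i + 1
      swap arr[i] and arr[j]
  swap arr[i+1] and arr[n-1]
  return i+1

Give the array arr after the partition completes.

pivot=8, i=-1
j=0: 16>8, skip
j=1: 4≤8, i=0, swap(0,1) ⇒ [4, 16, 10, 12, 9, 5, 14, 8]
j=2: 10>8, skip
j=3: 12>8, skip
j=4: 9>8, skip
j=5: 5≤8, i=1, swap(1,5) ⇒ [4, 5, 10, 12, 9, 16, 14, 8]
j=6: 14>8, skip
swap(2,7) ⇒ [4, 5, 8, 12, 9, 16, 14, 10]; return 2

[4, 5, 8, 12, 9, 16, 14, 10]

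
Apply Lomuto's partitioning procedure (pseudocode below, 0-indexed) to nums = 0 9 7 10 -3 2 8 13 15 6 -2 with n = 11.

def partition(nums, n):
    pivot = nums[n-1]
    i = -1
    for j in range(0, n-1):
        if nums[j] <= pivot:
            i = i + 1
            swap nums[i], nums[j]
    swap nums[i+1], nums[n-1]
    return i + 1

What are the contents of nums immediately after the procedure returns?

-3 -2 7 10 0 2 8 13 15 6 9

pivot = nums[10] = -2; i = -1
j=0: nums[0]=0 > -2 → no swap
j=1: nums[1]=9 > -2 → no swap
j=2: nums[2]=7 > -2 → no swap
j=3: nums[3]=10 > -2 → no swap
j=4: nums[4]=-3 ≤ -2 → i=0, swap nums[0],nums[4] → -3 9 7 10 0 2 8 13 15 6 -2
j=5: nums[5]=2 > -2 → no swap
j=6: nums[6]=8 > -2 → no swap
j=7: nums[7]=13 > -2 → no swap
j=8: nums[8]=15 > -2 → no swap
j=9: nums[9]=6 > -2 → no swap
final swap nums[1],nums[10] → -3 -2 7 10 0 2 8 13 15 6 9; return 1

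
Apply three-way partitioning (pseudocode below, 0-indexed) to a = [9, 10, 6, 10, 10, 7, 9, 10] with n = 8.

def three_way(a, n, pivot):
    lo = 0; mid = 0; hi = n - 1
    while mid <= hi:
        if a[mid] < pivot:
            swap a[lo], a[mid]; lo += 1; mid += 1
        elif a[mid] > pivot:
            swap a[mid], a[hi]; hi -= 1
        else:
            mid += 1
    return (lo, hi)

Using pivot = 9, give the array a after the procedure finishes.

[6, 7, 9, 9, 10, 10, 10, 10]

pivot = 9; lo=0, mid=0, hi=7
a[mid]=9=9: mid=1
a[mid]=10>9: swap a[1],a[7]; hi=6 → [9, 10, 6, 10, 10, 7, 9, 10]
a[mid]=10>9: swap a[1],a[6]; hi=5 → [9, 9, 6, 10, 10, 7, 10, 10]
a[mid]=9=9: mid=2
a[mid]=6<9: swap a[0],a[2]; lo=1,mid=3 → [6, 9, 9, 10, 10, 7, 10, 10]
a[mid]=10>9: swap a[3],a[5]; hi=4 → [6, 9, 9, 7, 10, 10, 10, 10]
a[mid]=7<9: swap a[1],a[3]; lo=2,mid=4 → [6, 7, 9, 9, 10, 10, 10, 10]
a[mid]=10>9: swap a[4],a[4]; hi=3 → [6, 7, 9, 9, 10, 10, 10, 10]
end: lo=2, hi=3; a = [6, 7, 9, 9, 10, 10, 10, 10]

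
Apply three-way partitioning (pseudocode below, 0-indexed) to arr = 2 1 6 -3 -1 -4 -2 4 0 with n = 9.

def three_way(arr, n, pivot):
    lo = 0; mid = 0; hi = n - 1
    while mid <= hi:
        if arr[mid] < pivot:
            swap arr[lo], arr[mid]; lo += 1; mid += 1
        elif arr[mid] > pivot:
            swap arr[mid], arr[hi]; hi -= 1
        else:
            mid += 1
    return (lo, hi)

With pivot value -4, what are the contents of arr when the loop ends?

-4 6 -3 -1 1 -2 4 0 2

lo=0 mid=0 hi=8
2>-4: swap(0,8), hi=7 ⇒ 0 1 6 -3 -1 -4 -2 4 2
0>-4: swap(0,7), hi=6 ⇒ 4 1 6 -3 -1 -4 -2 0 2
4>-4: swap(0,6), hi=5 ⇒ -2 1 6 -3 -1 -4 4 0 2
-2>-4: swap(0,5), hi=4 ⇒ -4 1 6 -3 -1 -2 4 0 2
-4=-4: mid=1
1>-4: swap(1,4), hi=3 ⇒ -4 -1 6 -3 1 -2 4 0 2
-1>-4: swap(1,3), hi=2 ⇒ -4 -3 6 -1 1 -2 4 0 2
-3>-4: swap(1,2), hi=1 ⇒ -4 6 -3 -1 1 -2 4 0 2
6>-4: swap(1,1), hi=0 ⇒ -4 6 -3 -1 1 -2 4 0 2
done. lo=0 hi=0; arr=-4 6 -3 -1 1 -2 4 0 2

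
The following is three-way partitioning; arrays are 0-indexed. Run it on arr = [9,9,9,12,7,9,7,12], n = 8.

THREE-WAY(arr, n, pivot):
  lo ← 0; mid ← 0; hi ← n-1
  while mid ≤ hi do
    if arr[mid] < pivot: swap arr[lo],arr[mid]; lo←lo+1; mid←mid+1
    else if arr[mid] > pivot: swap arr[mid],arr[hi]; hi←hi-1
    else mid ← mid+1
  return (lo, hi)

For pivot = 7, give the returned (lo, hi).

(0, 1)

lo=0 mid=0 hi=7
9>7: swap(0,7), hi=6 ⇒ [12,9,9,12,7,9,7,9]
12>7: swap(0,6), hi=5 ⇒ [7,9,9,12,7,9,12,9]
7=7: mid=1
9>7: swap(1,5), hi=4 ⇒ [7,9,9,12,7,9,12,9]
9>7: swap(1,4), hi=3 ⇒ [7,7,9,12,9,9,12,9]
7=7: mid=2
9>7: swap(2,3), hi=2 ⇒ [7,7,12,9,9,9,12,9]
12>7: swap(2,2), hi=1 ⇒ [7,7,12,9,9,9,12,9]
done. lo=0 hi=1; arr=[7,7,12,9,9,9,12,9]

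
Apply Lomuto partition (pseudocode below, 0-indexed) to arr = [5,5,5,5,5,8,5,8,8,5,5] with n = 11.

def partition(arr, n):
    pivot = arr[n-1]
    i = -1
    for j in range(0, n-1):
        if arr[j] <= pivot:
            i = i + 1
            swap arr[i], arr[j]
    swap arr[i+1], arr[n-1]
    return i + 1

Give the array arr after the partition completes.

[5,5,5,5,5,5,5,5,8,8,8]

pivot = arr[10] = 5; i = -1
j=0: arr[0]=5 ≤ 5 → i=0, swap arr[0],arr[0] (no change) → [5,5,5,5,5,8,5,8,8,5,5]
j=1: arr[1]=5 ≤ 5 → i=1, swap arr[1],arr[1] (no change) → [5,5,5,5,5,8,5,8,8,5,5]
j=2: arr[2]=5 ≤ 5 → i=2, swap arr[2],arr[2] (no change) → [5,5,5,5,5,8,5,8,8,5,5]
j=3: arr[3]=5 ≤ 5 → i=3, swap arr[3],arr[3] (no change) → [5,5,5,5,5,8,5,8,8,5,5]
j=4: arr[4]=5 ≤ 5 → i=4, swap arr[4],arr[4] (no change) → [5,5,5,5,5,8,5,8,8,5,5]
j=5: arr[5]=8 > 5 → no swap
j=6: arr[6]=5 ≤ 5 → i=5, swap arr[5],arr[6] → [5,5,5,5,5,5,8,8,8,5,5]
j=7: arr[7]=8 > 5 → no swap
j=8: arr[8]=8 > 5 → no swap
j=9: arr[9]=5 ≤ 5 → i=6, swap arr[6],arr[9] → [5,5,5,5,5,5,5,8,8,8,5]
final swap arr[7],arr[10] → [5,5,5,5,5,5,5,5,8,8,8]; return 7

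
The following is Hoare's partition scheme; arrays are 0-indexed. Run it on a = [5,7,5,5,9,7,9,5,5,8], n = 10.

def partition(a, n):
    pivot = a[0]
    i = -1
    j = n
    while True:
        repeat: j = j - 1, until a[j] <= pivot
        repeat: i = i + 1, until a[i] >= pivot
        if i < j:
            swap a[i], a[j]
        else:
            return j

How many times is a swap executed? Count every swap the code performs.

3

pivot = a[0] = 5; i = -1, j = 10
j→8 (a[8]=5≤5), i→0 (a[0]=5≥5); i<j, swap → [5,7,5,5,9,7,9,5,5,8]
j→7 (a[7]=5≤5), i→1 (a[1]=7≥5); i<j, swap → [5,5,5,5,9,7,9,7,5,8]
j→3 (a[3]=5≤5), i→2 (a[2]=5≥5); i<j, swap → [5,5,5,5,9,7,9,7,5,8]
j→2, i→3; i≥j, return j=2. a = [5,5,5,5,9,7,9,7,5,8]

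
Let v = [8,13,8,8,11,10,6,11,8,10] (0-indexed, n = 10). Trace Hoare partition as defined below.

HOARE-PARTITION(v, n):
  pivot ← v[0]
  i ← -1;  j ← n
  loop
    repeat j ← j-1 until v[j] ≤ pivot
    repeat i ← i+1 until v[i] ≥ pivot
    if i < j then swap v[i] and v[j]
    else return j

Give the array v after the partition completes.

[8,6,8,8,11,10,13,11,8,10]

pivot=8
j stops at 8 (8), i stops at 0 (8); swap ⇒ [8,13,8,8,11,10,6,11,8,10]
j stops at 6 (6), i stops at 1 (13); swap ⇒ [8,6,8,8,11,10,13,11,8,10]
j stops at 3 (8), i stops at 2 (8); swap ⇒ [8,6,8,8,11,10,13,11,8,10]
j stops at 2, i stops at 3; i≥j ⇒ return 2. v=[8,6,8,8,11,10,13,11,8,10]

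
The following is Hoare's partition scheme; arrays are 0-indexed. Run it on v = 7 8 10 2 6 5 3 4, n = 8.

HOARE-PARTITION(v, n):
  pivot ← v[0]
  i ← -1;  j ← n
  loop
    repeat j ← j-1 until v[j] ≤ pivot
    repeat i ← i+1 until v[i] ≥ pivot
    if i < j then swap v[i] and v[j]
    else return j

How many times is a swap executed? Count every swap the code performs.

pivot=7
j stops at 7 (4), i stops at 0 (7); swap ⇒ 4 8 10 2 6 5 3 7
j stops at 6 (3), i stops at 1 (8); swap ⇒ 4 3 10 2 6 5 8 7
j stops at 5 (5), i stops at 2 (10); swap ⇒ 4 3 5 2 6 10 8 7
j stops at 4, i stops at 5; i≥j ⇒ return 4. v=4 3 5 2 6 10 8 7

3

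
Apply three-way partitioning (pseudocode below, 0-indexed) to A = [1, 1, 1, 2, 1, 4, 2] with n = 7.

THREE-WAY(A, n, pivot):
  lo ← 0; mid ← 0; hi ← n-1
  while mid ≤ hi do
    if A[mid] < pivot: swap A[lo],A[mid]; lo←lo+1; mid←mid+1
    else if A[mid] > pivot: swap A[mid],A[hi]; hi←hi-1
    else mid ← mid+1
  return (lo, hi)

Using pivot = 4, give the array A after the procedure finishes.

lo=0 mid=0 hi=6
1<4: swap(0,0), lo=1 mid=1 ⇒ [1, 1, 1, 2, 1, 4, 2]
1<4: swap(1,1), lo=2 mid=2 ⇒ [1, 1, 1, 2, 1, 4, 2]
1<4: swap(2,2), lo=3 mid=3 ⇒ [1, 1, 1, 2, 1, 4, 2]
2<4: swap(3,3), lo=4 mid=4 ⇒ [1, 1, 1, 2, 1, 4, 2]
1<4: swap(4,4), lo=5 mid=5 ⇒ [1, 1, 1, 2, 1, 4, 2]
4=4: mid=6
2<4: swap(5,6), lo=6 mid=7 ⇒ [1, 1, 1, 2, 1, 2, 4]
done. lo=6 hi=6; A=[1, 1, 1, 2, 1, 2, 4]

[1, 1, 1, 2, 1, 2, 4]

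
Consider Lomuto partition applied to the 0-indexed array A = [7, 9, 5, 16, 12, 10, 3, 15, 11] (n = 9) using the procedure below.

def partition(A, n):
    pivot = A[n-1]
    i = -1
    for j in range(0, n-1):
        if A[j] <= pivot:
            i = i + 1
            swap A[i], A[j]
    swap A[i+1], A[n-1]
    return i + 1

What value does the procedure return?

pivot=11, i=-1
j=0: 7≤11, i=0, swap(0,0) ⇒ [7, 9, 5, 16, 12, 10, 3, 15, 11]
j=1: 9≤11, i=1, swap(1,1) ⇒ [7, 9, 5, 16, 12, 10, 3, 15, 11]
j=2: 5≤11, i=2, swap(2,2) ⇒ [7, 9, 5, 16, 12, 10, 3, 15, 11]
j=3: 16>11, skip
j=4: 12>11, skip
j=5: 10≤11, i=3, swap(3,5) ⇒ [7, 9, 5, 10, 12, 16, 3, 15, 11]
j=6: 3≤11, i=4, swap(4,6) ⇒ [7, 9, 5, 10, 3, 16, 12, 15, 11]
j=7: 15>11, skip
swap(5,8) ⇒ [7, 9, 5, 10, 3, 11, 12, 15, 16]; return 5

5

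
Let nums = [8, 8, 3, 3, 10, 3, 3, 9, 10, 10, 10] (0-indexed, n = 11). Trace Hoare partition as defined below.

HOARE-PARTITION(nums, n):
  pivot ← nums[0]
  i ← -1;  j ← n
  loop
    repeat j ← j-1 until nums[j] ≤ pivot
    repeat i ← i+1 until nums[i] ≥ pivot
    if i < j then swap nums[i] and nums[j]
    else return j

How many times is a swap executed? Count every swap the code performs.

2

pivot = nums[0] = 8; i = -1, j = 11
j→6 (nums[6]=3≤8), i→0 (nums[0]=8≥8); i<j, swap → [3, 8, 3, 3, 10, 3, 8, 9, 10, 10, 10]
j→5 (nums[5]=3≤8), i→1 (nums[1]=8≥8); i<j, swap → [3, 3, 3, 3, 10, 8, 8, 9, 10, 10, 10]
j→3, i→4; i≥j, return j=3. nums = [3, 3, 3, 3, 10, 8, 8, 9, 10, 10, 10]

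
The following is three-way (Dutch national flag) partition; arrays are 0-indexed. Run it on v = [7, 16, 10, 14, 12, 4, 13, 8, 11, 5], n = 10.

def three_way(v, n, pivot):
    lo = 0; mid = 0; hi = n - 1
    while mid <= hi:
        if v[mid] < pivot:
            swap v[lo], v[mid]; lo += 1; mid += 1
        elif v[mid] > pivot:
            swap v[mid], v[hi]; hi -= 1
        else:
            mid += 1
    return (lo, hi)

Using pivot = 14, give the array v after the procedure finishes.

[7, 5, 10, 12, 4, 13, 8, 11, 14, 16]

lo=0 mid=0 hi=9
7<14: swap(0,0), lo=1 mid=1 ⇒ [7, 16, 10, 14, 12, 4, 13, 8, 11, 5]
16>14: swap(1,9), hi=8 ⇒ [7, 5, 10, 14, 12, 4, 13, 8, 11, 16]
5<14: swap(1,1), lo=2 mid=2 ⇒ [7, 5, 10, 14, 12, 4, 13, 8, 11, 16]
10<14: swap(2,2), lo=3 mid=3 ⇒ [7, 5, 10, 14, 12, 4, 13, 8, 11, 16]
14=14: mid=4
12<14: swap(3,4), lo=4 mid=5 ⇒ [7, 5, 10, 12, 14, 4, 13, 8, 11, 16]
4<14: swap(4,5), lo=5 mid=6 ⇒ [7, 5, 10, 12, 4, 14, 13, 8, 11, 16]
13<14: swap(5,6), lo=6 mid=7 ⇒ [7, 5, 10, 12, 4, 13, 14, 8, 11, 16]
8<14: swap(6,7), lo=7 mid=8 ⇒ [7, 5, 10, 12, 4, 13, 8, 14, 11, 16]
11<14: swap(7,8), lo=8 mid=9 ⇒ [7, 5, 10, 12, 4, 13, 8, 11, 14, 16]
done. lo=8 hi=8; v=[7, 5, 10, 12, 4, 13, 8, 11, 14, 16]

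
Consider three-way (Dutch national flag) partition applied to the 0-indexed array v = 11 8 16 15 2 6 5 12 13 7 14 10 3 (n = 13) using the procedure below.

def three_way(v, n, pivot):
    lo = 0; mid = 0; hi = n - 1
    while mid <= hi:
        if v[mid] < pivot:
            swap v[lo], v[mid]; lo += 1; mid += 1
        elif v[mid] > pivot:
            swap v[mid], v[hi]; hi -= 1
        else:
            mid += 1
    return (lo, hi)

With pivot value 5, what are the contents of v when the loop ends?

lo=0 mid=0 hi=12
11>5: swap(0,12), hi=11 ⇒ 3 8 16 15 2 6 5 12 13 7 14 10 11
3<5: swap(0,0), lo=1 mid=1 ⇒ 3 8 16 15 2 6 5 12 13 7 14 10 11
8>5: swap(1,11), hi=10 ⇒ 3 10 16 15 2 6 5 12 13 7 14 8 11
10>5: swap(1,10), hi=9 ⇒ 3 14 16 15 2 6 5 12 13 7 10 8 11
14>5: swap(1,9), hi=8 ⇒ 3 7 16 15 2 6 5 12 13 14 10 8 11
7>5: swap(1,8), hi=7 ⇒ 3 13 16 15 2 6 5 12 7 14 10 8 11
13>5: swap(1,7), hi=6 ⇒ 3 12 16 15 2 6 5 13 7 14 10 8 11
12>5: swap(1,6), hi=5 ⇒ 3 5 16 15 2 6 12 13 7 14 10 8 11
5=5: mid=2
16>5: swap(2,5), hi=4 ⇒ 3 5 6 15 2 16 12 13 7 14 10 8 11
6>5: swap(2,4), hi=3 ⇒ 3 5 2 15 6 16 12 13 7 14 10 8 11
2<5: swap(1,2), lo=2 mid=3 ⇒ 3 2 5 15 6 16 12 13 7 14 10 8 11
15>5: swap(3,3), hi=2 ⇒ 3 2 5 15 6 16 12 13 7 14 10 8 11
done. lo=2 hi=2; v=3 2 5 15 6 16 12 13 7 14 10 8 11

3 2 5 15 6 16 12 13 7 14 10 8 11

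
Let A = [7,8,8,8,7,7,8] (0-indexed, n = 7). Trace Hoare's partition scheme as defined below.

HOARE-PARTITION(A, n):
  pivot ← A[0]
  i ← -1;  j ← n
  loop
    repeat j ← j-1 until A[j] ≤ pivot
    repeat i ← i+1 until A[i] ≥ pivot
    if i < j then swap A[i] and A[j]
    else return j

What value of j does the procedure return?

pivot=7
j stops at 5 (7), i stops at 0 (7); swap ⇒ [7,8,8,8,7,7,8]
j stops at 4 (7), i stops at 1 (8); swap ⇒ [7,7,8,8,8,7,8]
j stops at 1, i stops at 2; i≥j ⇒ return 1. A=[7,7,8,8,8,7,8]

1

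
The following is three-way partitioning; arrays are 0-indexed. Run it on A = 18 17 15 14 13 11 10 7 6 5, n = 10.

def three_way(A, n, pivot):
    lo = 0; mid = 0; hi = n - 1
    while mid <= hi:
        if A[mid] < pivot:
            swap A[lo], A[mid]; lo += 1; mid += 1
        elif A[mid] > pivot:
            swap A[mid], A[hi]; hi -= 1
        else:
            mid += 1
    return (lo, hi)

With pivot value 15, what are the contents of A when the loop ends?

lo=0 mid=0 hi=9
18>15: swap(0,9), hi=8 ⇒ 5 17 15 14 13 11 10 7 6 18
5<15: swap(0,0), lo=1 mid=1 ⇒ 5 17 15 14 13 11 10 7 6 18
17>15: swap(1,8), hi=7 ⇒ 5 6 15 14 13 11 10 7 17 18
6<15: swap(1,1), lo=2 mid=2 ⇒ 5 6 15 14 13 11 10 7 17 18
15=15: mid=3
14<15: swap(2,3), lo=3 mid=4 ⇒ 5 6 14 15 13 11 10 7 17 18
13<15: swap(3,4), lo=4 mid=5 ⇒ 5 6 14 13 15 11 10 7 17 18
11<15: swap(4,5), lo=5 mid=6 ⇒ 5 6 14 13 11 15 10 7 17 18
10<15: swap(5,6), lo=6 mid=7 ⇒ 5 6 14 13 11 10 15 7 17 18
7<15: swap(6,7), lo=7 mid=8 ⇒ 5 6 14 13 11 10 7 15 17 18
done. lo=7 hi=7; A=5 6 14 13 11 10 7 15 17 18

5 6 14 13 11 10 7 15 17 18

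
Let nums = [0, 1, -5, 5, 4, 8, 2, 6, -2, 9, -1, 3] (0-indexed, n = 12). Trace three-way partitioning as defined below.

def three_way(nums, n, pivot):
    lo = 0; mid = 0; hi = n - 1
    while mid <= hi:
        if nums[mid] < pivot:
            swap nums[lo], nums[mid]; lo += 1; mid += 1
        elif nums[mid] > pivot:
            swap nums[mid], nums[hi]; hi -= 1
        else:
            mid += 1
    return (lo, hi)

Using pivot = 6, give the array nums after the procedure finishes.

[0, 1, -5, 5, 4, 3, 2, -2, -1, 6, 9, 8]

lo=0 mid=0 hi=11
0<6: swap(0,0), lo=1 mid=1 ⇒ [0, 1, -5, 5, 4, 8, 2, 6, -2, 9, -1, 3]
1<6: swap(1,1), lo=2 mid=2 ⇒ [0, 1, -5, 5, 4, 8, 2, 6, -2, 9, -1, 3]
-5<6: swap(2,2), lo=3 mid=3 ⇒ [0, 1, -5, 5, 4, 8, 2, 6, -2, 9, -1, 3]
5<6: swap(3,3), lo=4 mid=4 ⇒ [0, 1, -5, 5, 4, 8, 2, 6, -2, 9, -1, 3]
4<6: swap(4,4), lo=5 mid=5 ⇒ [0, 1, -5, 5, 4, 8, 2, 6, -2, 9, -1, 3]
8>6: swap(5,11), hi=10 ⇒ [0, 1, -5, 5, 4, 3, 2, 6, -2, 9, -1, 8]
3<6: swap(5,5), lo=6 mid=6 ⇒ [0, 1, -5, 5, 4, 3, 2, 6, -2, 9, -1, 8]
2<6: swap(6,6), lo=7 mid=7 ⇒ [0, 1, -5, 5, 4, 3, 2, 6, -2, 9, -1, 8]
6=6: mid=8
-2<6: swap(7,8), lo=8 mid=9 ⇒ [0, 1, -5, 5, 4, 3, 2, -2, 6, 9, -1, 8]
9>6: swap(9,10), hi=9 ⇒ [0, 1, -5, 5, 4, 3, 2, -2, 6, -1, 9, 8]
-1<6: swap(8,9), lo=9 mid=10 ⇒ [0, 1, -5, 5, 4, 3, 2, -2, -1, 6, 9, 8]
done. lo=9 hi=9; nums=[0, 1, -5, 5, 4, 3, 2, -2, -1, 6, 9, 8]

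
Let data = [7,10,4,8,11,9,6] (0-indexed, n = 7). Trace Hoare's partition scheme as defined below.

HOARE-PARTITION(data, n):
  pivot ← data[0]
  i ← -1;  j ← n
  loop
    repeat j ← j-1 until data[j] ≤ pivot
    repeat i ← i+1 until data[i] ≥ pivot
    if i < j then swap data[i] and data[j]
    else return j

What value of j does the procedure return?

1

pivot=7
j stops at 6 (6), i stops at 0 (7); swap ⇒ [6,10,4,8,11,9,7]
j stops at 2 (4), i stops at 1 (10); swap ⇒ [6,4,10,8,11,9,7]
j stops at 1, i stops at 2; i≥j ⇒ return 1. data=[6,4,10,8,11,9,7]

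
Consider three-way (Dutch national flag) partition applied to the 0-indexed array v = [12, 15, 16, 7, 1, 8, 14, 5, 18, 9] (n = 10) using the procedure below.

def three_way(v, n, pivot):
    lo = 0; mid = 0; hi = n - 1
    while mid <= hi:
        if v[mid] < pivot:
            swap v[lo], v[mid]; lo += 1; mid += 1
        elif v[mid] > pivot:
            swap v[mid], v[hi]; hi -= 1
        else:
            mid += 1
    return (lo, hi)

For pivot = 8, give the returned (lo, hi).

lo=0 mid=0 hi=9
12>8: swap(0,9), hi=8 ⇒ [9, 15, 16, 7, 1, 8, 14, 5, 18, 12]
9>8: swap(0,8), hi=7 ⇒ [18, 15, 16, 7, 1, 8, 14, 5, 9, 12]
18>8: swap(0,7), hi=6 ⇒ [5, 15, 16, 7, 1, 8, 14, 18, 9, 12]
5<8: swap(0,0), lo=1 mid=1 ⇒ [5, 15, 16, 7, 1, 8, 14, 18, 9, 12]
15>8: swap(1,6), hi=5 ⇒ [5, 14, 16, 7, 1, 8, 15, 18, 9, 12]
14>8: swap(1,5), hi=4 ⇒ [5, 8, 16, 7, 1, 14, 15, 18, 9, 12]
8=8: mid=2
16>8: swap(2,4), hi=3 ⇒ [5, 8, 1, 7, 16, 14, 15, 18, 9, 12]
1<8: swap(1,2), lo=2 mid=3 ⇒ [5, 1, 8, 7, 16, 14, 15, 18, 9, 12]
7<8: swap(2,3), lo=3 mid=4 ⇒ [5, 1, 7, 8, 16, 14, 15, 18, 9, 12]
done. lo=3 hi=3; v=[5, 1, 7, 8, 16, 14, 15, 18, 9, 12]

(3, 3)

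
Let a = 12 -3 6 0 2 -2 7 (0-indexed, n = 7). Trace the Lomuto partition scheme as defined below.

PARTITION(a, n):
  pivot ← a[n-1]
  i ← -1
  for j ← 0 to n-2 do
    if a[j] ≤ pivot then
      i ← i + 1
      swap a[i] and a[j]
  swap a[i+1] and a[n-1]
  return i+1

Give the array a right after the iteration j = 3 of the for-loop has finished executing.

pivot=7, i=-1
j=0: 12>7, skip
j=1: -3≤7, i=0, swap(0,1) ⇒ -3 12 6 0 2 -2 7
j=2: 6≤7, i=1, swap(1,2) ⇒ -3 6 12 0 2 -2 7
j=3: 0≤7, i=2, swap(2,3) ⇒ -3 6 0 12 2 -2 7
(after j=3) a = -3 6 0 12 2 -2 7

-3 6 0 12 2 -2 7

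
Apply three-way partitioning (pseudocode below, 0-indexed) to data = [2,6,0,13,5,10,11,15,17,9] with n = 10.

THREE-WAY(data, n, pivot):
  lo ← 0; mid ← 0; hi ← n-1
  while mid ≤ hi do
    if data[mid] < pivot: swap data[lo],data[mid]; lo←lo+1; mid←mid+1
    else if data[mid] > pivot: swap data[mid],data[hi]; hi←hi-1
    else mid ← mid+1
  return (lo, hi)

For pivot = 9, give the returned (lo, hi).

lo=0 mid=0 hi=9
2<9: swap(0,0), lo=1 mid=1 ⇒ [2,6,0,13,5,10,11,15,17,9]
6<9: swap(1,1), lo=2 mid=2 ⇒ [2,6,0,13,5,10,11,15,17,9]
0<9: swap(2,2), lo=3 mid=3 ⇒ [2,6,0,13,5,10,11,15,17,9]
13>9: swap(3,9), hi=8 ⇒ [2,6,0,9,5,10,11,15,17,13]
9=9: mid=4
5<9: swap(3,4), lo=4 mid=5 ⇒ [2,6,0,5,9,10,11,15,17,13]
10>9: swap(5,8), hi=7 ⇒ [2,6,0,5,9,17,11,15,10,13]
17>9: swap(5,7), hi=6 ⇒ [2,6,0,5,9,15,11,17,10,13]
15>9: swap(5,6), hi=5 ⇒ [2,6,0,5,9,11,15,17,10,13]
11>9: swap(5,5), hi=4 ⇒ [2,6,0,5,9,11,15,17,10,13]
done. lo=4 hi=4; data=[2,6,0,5,9,11,15,17,10,13]

(4, 4)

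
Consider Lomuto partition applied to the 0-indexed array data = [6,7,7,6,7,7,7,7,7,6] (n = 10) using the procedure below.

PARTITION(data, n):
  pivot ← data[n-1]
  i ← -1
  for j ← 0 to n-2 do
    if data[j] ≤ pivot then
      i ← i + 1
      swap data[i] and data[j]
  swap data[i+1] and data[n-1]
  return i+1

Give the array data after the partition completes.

pivot = data[9] = 6; i = -1
j=0: data[0]=6 ≤ 6 → i=0, swap data[0],data[0] (no change) → [6,7,7,6,7,7,7,7,7,6]
j=1: data[1]=7 > 6 → no swap
j=2: data[2]=7 > 6 → no swap
j=3: data[3]=6 ≤ 6 → i=1, swap data[1],data[3] → [6,6,7,7,7,7,7,7,7,6]
j=4: data[4]=7 > 6 → no swap
j=5: data[5]=7 > 6 → no swap
j=6: data[6]=7 > 6 → no swap
j=7: data[7]=7 > 6 → no swap
j=8: data[8]=7 > 6 → no swap
final swap data[2],data[9] → [6,6,6,7,7,7,7,7,7,7]; return 2

[6,6,6,7,7,7,7,7,7,7]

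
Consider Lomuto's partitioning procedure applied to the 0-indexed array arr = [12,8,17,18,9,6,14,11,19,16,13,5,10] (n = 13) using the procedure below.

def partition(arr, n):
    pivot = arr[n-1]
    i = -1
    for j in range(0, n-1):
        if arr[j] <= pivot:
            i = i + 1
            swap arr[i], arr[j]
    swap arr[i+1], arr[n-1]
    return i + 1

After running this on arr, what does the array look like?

[8,9,6,5,10,17,14,11,19,16,13,18,12]

pivot=10, i=-1
j=0: 12>10, skip
j=1: 8≤10, i=0, swap(0,1) ⇒ [8,12,17,18,9,6,14,11,19,16,13,5,10]
j=2: 17>10, skip
j=3: 18>10, skip
j=4: 9≤10, i=1, swap(1,4) ⇒ [8,9,17,18,12,6,14,11,19,16,13,5,10]
j=5: 6≤10, i=2, swap(2,5) ⇒ [8,9,6,18,12,17,14,11,19,16,13,5,10]
j=6: 14>10, skip
j=7: 11>10, skip
j=8: 19>10, skip
j=9: 16>10, skip
j=10: 13>10, skip
j=11: 5≤10, i=3, swap(3,11) ⇒ [8,9,6,5,12,17,14,11,19,16,13,18,10]
swap(4,12) ⇒ [8,9,6,5,10,17,14,11,19,16,13,18,12]; return 4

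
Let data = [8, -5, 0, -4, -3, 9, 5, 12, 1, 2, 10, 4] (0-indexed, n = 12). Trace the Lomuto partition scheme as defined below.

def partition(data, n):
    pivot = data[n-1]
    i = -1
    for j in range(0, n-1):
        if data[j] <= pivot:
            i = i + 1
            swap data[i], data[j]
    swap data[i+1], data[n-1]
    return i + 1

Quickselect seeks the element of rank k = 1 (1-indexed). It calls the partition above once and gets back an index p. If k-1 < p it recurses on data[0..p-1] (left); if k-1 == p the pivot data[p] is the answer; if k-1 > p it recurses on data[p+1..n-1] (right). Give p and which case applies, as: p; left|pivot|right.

pivot = data[11] = 4; i = -1
j=0: data[0]=8 > 4 → no swap
j=1: data[1]=-5 ≤ 4 → i=0, swap data[0],data[1] → [-5, 8, 0, -4, -3, 9, 5, 12, 1, 2, 10, 4]
j=2: data[2]=0 ≤ 4 → i=1, swap data[1],data[2] → [-5, 0, 8, -4, -3, 9, 5, 12, 1, 2, 10, 4]
j=3: data[3]=-4 ≤ 4 → i=2, swap data[2],data[3] → [-5, 0, -4, 8, -3, 9, 5, 12, 1, 2, 10, 4]
j=4: data[4]=-3 ≤ 4 → i=3, swap data[3],data[4] → [-5, 0, -4, -3, 8, 9, 5, 12, 1, 2, 10, 4]
j=5: data[5]=9 > 4 → no swap
j=6: data[6]=5 > 4 → no swap
j=7: data[7]=12 > 4 → no swap
j=8: data[8]=1 ≤ 4 → i=4, swap data[4],data[8] → [-5, 0, -4, -3, 1, 9, 5, 12, 8, 2, 10, 4]
j=9: data[9]=2 ≤ 4 → i=5, swap data[5],data[9] → [-5, 0, -4, -3, 1, 2, 5, 12, 8, 9, 10, 4]
j=10: data[10]=10 > 4 → no swap
final swap data[6],data[11] → [-5, 0, -4, -3, 1, 2, 4, 12, 8, 9, 10, 5]; return 6
p = 6; k-1 = 0 < 6 ⇒ left

6; left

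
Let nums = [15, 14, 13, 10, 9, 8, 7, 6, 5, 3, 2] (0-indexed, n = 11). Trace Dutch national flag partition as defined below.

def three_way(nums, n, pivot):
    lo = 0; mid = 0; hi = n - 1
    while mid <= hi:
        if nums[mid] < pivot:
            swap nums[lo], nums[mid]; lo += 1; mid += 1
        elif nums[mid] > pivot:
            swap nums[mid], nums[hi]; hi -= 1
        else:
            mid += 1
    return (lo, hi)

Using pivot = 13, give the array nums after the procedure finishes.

[2, 3, 10, 9, 8, 7, 6, 5, 13, 14, 15]

pivot = 13; lo=0, mid=0, hi=10
nums[mid]=15>13: swap nums[0],nums[10]; hi=9 → [2, 14, 13, 10, 9, 8, 7, 6, 5, 3, 15]
nums[mid]=2<13: swap nums[0],nums[0]; lo=1,mid=1 → [2, 14, 13, 10, 9, 8, 7, 6, 5, 3, 15]
nums[mid]=14>13: swap nums[1],nums[9]; hi=8 → [2, 3, 13, 10, 9, 8, 7, 6, 5, 14, 15]
nums[mid]=3<13: swap nums[1],nums[1]; lo=2,mid=2 → [2, 3, 13, 10, 9, 8, 7, 6, 5, 14, 15]
nums[mid]=13=13: mid=3
nums[mid]=10<13: swap nums[2],nums[3]; lo=3,mid=4 → [2, 3, 10, 13, 9, 8, 7, 6, 5, 14, 15]
nums[mid]=9<13: swap nums[3],nums[4]; lo=4,mid=5 → [2, 3, 10, 9, 13, 8, 7, 6, 5, 14, 15]
nums[mid]=8<13: swap nums[4],nums[5]; lo=5,mid=6 → [2, 3, 10, 9, 8, 13, 7, 6, 5, 14, 15]
nums[mid]=7<13: swap nums[5],nums[6]; lo=6,mid=7 → [2, 3, 10, 9, 8, 7, 13, 6, 5, 14, 15]
nums[mid]=6<13: swap nums[6],nums[7]; lo=7,mid=8 → [2, 3, 10, 9, 8, 7, 6, 13, 5, 14, 15]
nums[mid]=5<13: swap nums[7],nums[8]; lo=8,mid=9 → [2, 3, 10, 9, 8, 7, 6, 5, 13, 14, 15]
end: lo=8, hi=8; nums = [2, 3, 10, 9, 8, 7, 6, 5, 13, 14, 15]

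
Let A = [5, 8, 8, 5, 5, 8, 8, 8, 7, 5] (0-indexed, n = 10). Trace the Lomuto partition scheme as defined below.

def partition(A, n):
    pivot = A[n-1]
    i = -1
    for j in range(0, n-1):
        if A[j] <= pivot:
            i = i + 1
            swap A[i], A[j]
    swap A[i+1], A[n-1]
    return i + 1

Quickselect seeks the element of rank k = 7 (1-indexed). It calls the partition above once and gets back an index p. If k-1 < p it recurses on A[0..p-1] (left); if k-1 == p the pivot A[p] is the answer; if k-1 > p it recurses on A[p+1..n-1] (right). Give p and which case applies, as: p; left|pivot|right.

3; right

pivot = A[9] = 5; i = -1
j=0: A[0]=5 ≤ 5 → i=0, swap A[0],A[0] (no change) → [5, 8, 8, 5, 5, 8, 8, 8, 7, 5]
j=1: A[1]=8 > 5 → no swap
j=2: A[2]=8 > 5 → no swap
j=3: A[3]=5 ≤ 5 → i=1, swap A[1],A[3] → [5, 5, 8, 8, 5, 8, 8, 8, 7, 5]
j=4: A[4]=5 ≤ 5 → i=2, swap A[2],A[4] → [5, 5, 5, 8, 8, 8, 8, 8, 7, 5]
j=5: A[5]=8 > 5 → no swap
j=6: A[6]=8 > 5 → no swap
j=7: A[7]=8 > 5 → no swap
j=8: A[8]=7 > 5 → no swap
final swap A[3],A[9] → [5, 5, 5, 5, 8, 8, 8, 8, 7, 8]; return 3
p = 3; k-1 = 6 > 3 ⇒ right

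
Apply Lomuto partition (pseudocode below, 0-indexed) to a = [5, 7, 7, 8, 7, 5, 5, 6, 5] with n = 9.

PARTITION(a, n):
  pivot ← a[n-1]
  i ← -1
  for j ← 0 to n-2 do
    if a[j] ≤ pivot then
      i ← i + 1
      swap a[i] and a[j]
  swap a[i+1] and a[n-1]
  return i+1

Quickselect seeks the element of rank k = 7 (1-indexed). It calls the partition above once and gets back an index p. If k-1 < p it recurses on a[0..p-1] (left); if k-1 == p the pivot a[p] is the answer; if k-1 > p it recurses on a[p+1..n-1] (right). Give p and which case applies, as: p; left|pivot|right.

pivot=5, i=-1
j=0: 5≤5, i=0, swap(0,0) ⇒ [5, 7, 7, 8, 7, 5, 5, 6, 5]
j=1: 7>5, skip
j=2: 7>5, skip
j=3: 8>5, skip
j=4: 7>5, skip
j=5: 5≤5, i=1, swap(1,5) ⇒ [5, 5, 7, 8, 7, 7, 5, 6, 5]
j=6: 5≤5, i=2, swap(2,6) ⇒ [5, 5, 5, 8, 7, 7, 7, 6, 5]
j=7: 6>5, skip
swap(3,8) ⇒ [5, 5, 5, 5, 7, 7, 7, 6, 8]; return 3
p = 3; k-1 = 6 > 3 ⇒ right

3; right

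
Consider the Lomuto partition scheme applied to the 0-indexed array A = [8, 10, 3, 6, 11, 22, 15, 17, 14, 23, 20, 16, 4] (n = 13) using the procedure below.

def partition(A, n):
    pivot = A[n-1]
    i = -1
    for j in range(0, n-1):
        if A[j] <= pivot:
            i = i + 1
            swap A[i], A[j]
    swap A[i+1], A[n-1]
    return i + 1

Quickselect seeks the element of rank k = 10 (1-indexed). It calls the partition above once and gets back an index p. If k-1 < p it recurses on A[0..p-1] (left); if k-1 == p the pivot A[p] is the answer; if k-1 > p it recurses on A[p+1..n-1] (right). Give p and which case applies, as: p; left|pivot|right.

1; right

pivot=4, i=-1
j=0: 8>4, skip
j=1: 10>4, skip
j=2: 3≤4, i=0, swap(0,2) ⇒ [3, 10, 8, 6, 11, 22, 15, 17, 14, 23, 20, 16, 4]
j=3: 6>4, skip
j=4: 11>4, skip
j=5: 22>4, skip
j=6: 15>4, skip
j=7: 17>4, skip
j=8: 14>4, skip
j=9: 23>4, skip
j=10: 20>4, skip
j=11: 16>4, skip
swap(1,12) ⇒ [3, 4, 8, 6, 11, 22, 15, 17, 14, 23, 20, 16, 10]; return 1
p = 1; k-1 = 9 > 1 ⇒ right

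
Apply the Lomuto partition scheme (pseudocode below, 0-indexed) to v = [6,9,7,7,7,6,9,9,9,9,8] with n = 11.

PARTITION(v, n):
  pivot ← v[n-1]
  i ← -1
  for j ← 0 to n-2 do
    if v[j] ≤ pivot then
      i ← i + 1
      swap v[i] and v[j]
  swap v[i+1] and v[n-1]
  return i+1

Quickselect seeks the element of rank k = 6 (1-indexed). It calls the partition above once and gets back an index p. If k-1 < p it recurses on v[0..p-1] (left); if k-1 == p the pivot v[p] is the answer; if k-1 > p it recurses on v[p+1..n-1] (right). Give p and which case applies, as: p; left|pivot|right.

5; pivot

pivot = v[10] = 8; i = -1
j=0: v[0]=6 ≤ 8 → i=0, swap v[0],v[0] (no change) → [6,9,7,7,7,6,9,9,9,9,8]
j=1: v[1]=9 > 8 → no swap
j=2: v[2]=7 ≤ 8 → i=1, swap v[1],v[2] → [6,7,9,7,7,6,9,9,9,9,8]
j=3: v[3]=7 ≤ 8 → i=2, swap v[2],v[3] → [6,7,7,9,7,6,9,9,9,9,8]
j=4: v[4]=7 ≤ 8 → i=3, swap v[3],v[4] → [6,7,7,7,9,6,9,9,9,9,8]
j=5: v[5]=6 ≤ 8 → i=4, swap v[4],v[5] → [6,7,7,7,6,9,9,9,9,9,8]
j=6: v[6]=9 > 8 → no swap
j=7: v[7]=9 > 8 → no swap
j=8: v[8]=9 > 8 → no swap
j=9: v[9]=9 > 8 → no swap
final swap v[5],v[10] → [6,7,7,7,6,8,9,9,9,9,9]; return 5
p = 5; k-1 = 5 == 5 ⇒ pivot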